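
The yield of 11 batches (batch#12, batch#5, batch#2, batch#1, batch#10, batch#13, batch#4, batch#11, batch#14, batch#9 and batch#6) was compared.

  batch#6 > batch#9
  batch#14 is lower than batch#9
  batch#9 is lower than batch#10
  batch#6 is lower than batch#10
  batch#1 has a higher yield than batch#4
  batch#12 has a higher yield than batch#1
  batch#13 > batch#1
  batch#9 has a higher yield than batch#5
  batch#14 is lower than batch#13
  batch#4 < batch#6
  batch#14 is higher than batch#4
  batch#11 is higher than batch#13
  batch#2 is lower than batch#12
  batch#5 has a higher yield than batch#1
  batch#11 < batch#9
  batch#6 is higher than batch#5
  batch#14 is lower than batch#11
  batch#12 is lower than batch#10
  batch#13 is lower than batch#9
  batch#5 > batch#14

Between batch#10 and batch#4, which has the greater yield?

Link the given pairs in sequence: batch#4 < batch#14; batch#14 < batch#13; batch#13 < batch#11; batch#11 < batch#9; batch#9 < batch#6; batch#6 < batch#10.
Together: batch#4 < batch#14 < batch#13 < batch#11 < batch#9 < batch#6 < batch#10.
So batch#4 < batch#10; batch#10 is the higher of the two.

batch#10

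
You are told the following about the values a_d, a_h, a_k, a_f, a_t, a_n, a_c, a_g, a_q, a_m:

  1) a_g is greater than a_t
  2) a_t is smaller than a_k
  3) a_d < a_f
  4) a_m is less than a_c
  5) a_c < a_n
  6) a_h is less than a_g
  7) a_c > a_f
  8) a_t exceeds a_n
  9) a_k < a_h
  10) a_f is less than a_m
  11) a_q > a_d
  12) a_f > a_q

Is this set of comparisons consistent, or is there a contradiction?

consistent

The single ordering a_d < a_q < a_f < a_m < a_c < a_n < a_t < a_k < a_h < a_g satisfies every listed relation, so no contradiction arises.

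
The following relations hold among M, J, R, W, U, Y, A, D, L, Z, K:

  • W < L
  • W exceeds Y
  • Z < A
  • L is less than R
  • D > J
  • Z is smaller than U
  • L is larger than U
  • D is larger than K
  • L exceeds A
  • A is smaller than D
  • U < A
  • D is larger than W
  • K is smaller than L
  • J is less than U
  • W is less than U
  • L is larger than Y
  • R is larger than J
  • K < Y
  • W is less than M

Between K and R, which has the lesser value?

Chaining the given relations: K < Y < W < U < A < L < R.
So K < R; K is the smaller of the two.

K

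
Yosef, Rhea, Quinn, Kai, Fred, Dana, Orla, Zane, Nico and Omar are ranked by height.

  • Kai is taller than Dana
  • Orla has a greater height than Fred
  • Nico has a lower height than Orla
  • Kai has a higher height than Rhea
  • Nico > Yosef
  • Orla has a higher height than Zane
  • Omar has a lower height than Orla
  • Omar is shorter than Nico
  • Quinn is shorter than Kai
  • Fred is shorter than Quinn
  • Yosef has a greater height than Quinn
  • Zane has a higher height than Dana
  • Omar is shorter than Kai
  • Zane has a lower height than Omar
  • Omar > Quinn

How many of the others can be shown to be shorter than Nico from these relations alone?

From Nico the given relations immediately reach Yosef, Omar.
From those, Zane, Quinn — 4 in total.
From those, Dana, Fred — 6 in total.
No other element is forced below Nico by the given relations, so the count is 6.

6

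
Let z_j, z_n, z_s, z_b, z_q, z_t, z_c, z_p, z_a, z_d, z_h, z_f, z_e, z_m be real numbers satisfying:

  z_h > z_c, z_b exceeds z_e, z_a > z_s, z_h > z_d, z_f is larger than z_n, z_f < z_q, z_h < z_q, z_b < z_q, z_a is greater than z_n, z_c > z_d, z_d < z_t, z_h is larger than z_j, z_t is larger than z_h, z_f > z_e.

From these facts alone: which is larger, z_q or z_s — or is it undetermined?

undetermined

Following every chain through z_s: above z_s we get z_a.
z_q is not reached, and no chain runs the other way from z_q to z_s.
So the given relations leave the order of z_s and z_q undetermined.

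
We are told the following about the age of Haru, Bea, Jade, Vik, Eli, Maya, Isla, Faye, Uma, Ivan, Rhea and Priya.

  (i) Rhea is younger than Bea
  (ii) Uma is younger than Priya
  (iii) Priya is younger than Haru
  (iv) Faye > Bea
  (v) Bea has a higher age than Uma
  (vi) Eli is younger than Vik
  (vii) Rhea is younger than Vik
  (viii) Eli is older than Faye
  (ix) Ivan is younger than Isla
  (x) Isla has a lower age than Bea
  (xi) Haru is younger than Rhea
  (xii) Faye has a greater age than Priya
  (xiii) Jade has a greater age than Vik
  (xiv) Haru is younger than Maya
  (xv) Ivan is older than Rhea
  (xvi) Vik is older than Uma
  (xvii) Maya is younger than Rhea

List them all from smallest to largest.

Each adjacent pair is fixed by a given relation: Uma < Priya; Priya < Haru; Haru < Maya; Maya < Rhea; Rhea < Ivan; Ivan < Isla; Isla < Bea; Bea < Faye; Faye < Eli; Eli < Vik; Vik < Jade. Chaining them end to end gives the full order.

Uma < Priya < Haru < Maya < Rhea < Ivan < Isla < Bea < Faye < Eli < Vik < Jade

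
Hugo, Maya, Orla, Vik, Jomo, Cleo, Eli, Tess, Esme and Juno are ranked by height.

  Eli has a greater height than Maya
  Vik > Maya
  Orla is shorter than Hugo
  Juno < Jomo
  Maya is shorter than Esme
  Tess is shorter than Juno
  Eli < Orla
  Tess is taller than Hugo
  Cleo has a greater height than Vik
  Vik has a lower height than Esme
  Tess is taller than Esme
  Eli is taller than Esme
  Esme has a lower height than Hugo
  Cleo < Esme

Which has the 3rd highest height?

Tess

Piecing the relations together gives one ordering: Maya < Vik < Cleo < Esme < Eli < Orla < Hugo < Tess < Juno < Jomo.
The 3rd largest is Tess.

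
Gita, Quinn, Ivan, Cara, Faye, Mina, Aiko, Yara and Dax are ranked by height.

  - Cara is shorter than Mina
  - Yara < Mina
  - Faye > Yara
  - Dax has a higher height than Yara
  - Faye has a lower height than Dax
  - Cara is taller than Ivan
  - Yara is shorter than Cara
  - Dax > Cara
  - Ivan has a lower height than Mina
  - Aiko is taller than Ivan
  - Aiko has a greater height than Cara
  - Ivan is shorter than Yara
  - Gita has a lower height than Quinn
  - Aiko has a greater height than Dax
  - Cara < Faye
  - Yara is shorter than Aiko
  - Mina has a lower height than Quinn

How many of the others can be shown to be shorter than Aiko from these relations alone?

The elements the relations force below Aiko are Ivan, Yara, Cara, Faye, Dax — no chain reaches any other.
That is 5.

5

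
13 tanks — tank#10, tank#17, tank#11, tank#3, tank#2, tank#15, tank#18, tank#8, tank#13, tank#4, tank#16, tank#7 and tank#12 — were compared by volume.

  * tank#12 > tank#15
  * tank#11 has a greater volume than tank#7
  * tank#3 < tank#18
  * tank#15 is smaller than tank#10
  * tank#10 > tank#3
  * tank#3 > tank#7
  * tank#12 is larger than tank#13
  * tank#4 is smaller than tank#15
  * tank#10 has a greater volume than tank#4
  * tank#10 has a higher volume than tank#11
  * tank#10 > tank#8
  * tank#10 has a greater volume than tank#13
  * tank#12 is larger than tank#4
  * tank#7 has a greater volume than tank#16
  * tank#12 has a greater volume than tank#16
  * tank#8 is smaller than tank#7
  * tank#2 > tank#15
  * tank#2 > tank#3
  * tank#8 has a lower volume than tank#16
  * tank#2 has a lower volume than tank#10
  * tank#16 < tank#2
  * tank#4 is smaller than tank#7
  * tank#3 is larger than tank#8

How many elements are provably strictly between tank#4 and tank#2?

3

The relations place tank#4 below tank#2. An element lies strictly between them when it is forced above tank#4 and also forced below tank#2.
Above tank#4: {tank#7, tank#15, tank#11, tank#3, tank#18, tank#12, tank#10}. Below tank#2: {tank#8, tank#16, tank#7, tank#15, tank#3}.
Intersection: {tank#7, tank#15, tank#3} — 3.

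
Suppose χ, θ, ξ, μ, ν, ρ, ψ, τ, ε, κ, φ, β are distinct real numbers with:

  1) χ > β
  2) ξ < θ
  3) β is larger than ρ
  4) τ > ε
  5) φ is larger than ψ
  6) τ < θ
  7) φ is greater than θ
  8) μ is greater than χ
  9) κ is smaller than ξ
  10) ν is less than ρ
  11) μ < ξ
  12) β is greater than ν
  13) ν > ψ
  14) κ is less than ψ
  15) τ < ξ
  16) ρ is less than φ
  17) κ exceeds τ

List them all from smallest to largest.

ε < τ < κ < ψ < ν < ρ < β < χ < μ < ξ < θ < φ

The consecutive links are each given: ε < τ; τ < κ; κ < ψ; ψ < ν; ν < ρ; ρ < β; β < χ; χ < μ; μ < ξ; ξ < θ; θ < φ.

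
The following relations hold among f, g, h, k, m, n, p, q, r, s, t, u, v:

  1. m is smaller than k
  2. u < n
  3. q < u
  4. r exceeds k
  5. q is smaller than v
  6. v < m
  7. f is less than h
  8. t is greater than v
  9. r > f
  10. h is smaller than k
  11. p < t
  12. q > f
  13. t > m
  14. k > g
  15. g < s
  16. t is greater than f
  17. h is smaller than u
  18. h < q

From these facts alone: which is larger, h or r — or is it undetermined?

h < q and q < v give h < v.
With v < m: h < q < v < m.
With m < k: h < q < v < m < k.
Then k < r extends the chain to r.
So r is larger.

r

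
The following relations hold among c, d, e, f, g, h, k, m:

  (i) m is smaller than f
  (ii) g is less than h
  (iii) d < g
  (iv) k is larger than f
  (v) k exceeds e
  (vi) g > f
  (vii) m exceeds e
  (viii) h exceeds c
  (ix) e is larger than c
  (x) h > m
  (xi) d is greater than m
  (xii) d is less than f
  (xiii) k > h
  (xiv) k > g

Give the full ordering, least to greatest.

c < e < m < d < f < g < h < k

Each adjacent pair is fixed by a given relation: c < e; e < m; m < d; d < f; f < g; g < h; h < k. Chaining them end to end gives the full order.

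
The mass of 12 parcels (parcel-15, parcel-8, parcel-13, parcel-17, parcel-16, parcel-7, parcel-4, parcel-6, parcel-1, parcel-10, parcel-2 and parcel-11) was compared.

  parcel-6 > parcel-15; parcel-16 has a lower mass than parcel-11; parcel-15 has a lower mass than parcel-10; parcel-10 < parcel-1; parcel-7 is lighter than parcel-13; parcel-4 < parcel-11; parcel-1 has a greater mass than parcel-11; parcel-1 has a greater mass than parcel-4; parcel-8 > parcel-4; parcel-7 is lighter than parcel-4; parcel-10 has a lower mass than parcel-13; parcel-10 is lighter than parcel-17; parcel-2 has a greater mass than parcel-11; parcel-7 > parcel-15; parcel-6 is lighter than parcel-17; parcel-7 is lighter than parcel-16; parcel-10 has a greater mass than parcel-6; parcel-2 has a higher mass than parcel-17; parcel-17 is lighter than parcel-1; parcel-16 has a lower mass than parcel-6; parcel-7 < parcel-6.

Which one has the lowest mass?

parcel-15

Chaining upward from parcel-15: directly above it, parcel-7, parcel-6, parcel-10; then parcel-16, parcel-4, parcel-13, parcel-17, parcel-1; then parcel-11, parcel-8, parcel-2.
That covers every other element, and nothing is given below parcel-15, so parcel-15 is the lowest mass.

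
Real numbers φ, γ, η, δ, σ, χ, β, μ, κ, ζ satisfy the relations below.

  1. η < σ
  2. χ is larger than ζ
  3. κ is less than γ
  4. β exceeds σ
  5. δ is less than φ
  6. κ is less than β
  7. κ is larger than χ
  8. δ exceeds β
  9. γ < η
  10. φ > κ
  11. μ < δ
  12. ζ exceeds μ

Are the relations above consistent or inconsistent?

consistent

Every relation is compatible with μ < ζ < χ < κ < γ < η < σ < β < δ < φ; the set is consistent.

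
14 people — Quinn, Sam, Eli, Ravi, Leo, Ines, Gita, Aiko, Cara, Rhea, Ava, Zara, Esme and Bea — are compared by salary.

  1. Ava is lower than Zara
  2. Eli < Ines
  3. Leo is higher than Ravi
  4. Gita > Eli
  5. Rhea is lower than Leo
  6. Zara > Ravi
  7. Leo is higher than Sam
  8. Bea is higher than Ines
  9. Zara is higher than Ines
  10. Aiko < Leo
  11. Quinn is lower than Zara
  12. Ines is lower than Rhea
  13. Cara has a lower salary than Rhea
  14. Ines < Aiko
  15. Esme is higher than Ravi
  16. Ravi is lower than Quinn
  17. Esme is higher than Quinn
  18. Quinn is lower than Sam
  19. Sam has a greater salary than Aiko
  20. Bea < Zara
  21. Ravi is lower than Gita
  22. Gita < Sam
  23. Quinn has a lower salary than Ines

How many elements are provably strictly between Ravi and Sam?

4

Chaining upward from Ravi reaches: Quinn, Gita, Ines, Rhea, Aiko, Esme, Leo, Bea, Zara.
Chaining downward from Sam reaches: Quinn, Eli, Gita, Ines, Aiko.
Strictly between Ravi and Sam are those in both lists: Quinn, Gita, Ines, Aiko — 4 elements.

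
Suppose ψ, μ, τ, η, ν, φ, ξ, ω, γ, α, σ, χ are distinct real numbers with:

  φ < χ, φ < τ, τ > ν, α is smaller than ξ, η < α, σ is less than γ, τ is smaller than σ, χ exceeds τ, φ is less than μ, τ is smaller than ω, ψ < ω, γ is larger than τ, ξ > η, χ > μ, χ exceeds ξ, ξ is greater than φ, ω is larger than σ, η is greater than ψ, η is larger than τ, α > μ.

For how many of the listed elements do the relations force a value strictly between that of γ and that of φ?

2

Chaining upward from φ reaches: τ, μ, η, σ, α, ξ, χ, ω.
Chaining downward from γ reaches: ν, τ, σ.
Strictly between φ and γ are those in both lists: τ, σ — 2 elements.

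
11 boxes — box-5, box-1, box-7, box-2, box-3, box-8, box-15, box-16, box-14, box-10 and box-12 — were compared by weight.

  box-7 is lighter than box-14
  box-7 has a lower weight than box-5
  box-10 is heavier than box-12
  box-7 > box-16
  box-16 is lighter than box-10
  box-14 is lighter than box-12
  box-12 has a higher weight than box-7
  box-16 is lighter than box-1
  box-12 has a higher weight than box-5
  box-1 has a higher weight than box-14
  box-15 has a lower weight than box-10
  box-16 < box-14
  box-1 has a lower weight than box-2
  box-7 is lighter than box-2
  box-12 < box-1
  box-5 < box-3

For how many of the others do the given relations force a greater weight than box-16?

The elements the relations force above box-16 are box-7, box-5, box-14, box-12, box-1, box-2, box-10, box-3 — no chain reaches any other.
That is 8.

8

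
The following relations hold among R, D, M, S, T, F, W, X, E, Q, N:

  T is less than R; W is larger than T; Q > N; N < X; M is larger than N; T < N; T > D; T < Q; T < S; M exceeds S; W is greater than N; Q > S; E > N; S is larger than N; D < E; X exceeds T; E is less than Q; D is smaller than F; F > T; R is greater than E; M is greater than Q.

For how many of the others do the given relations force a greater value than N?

7

From N the given relations immediately reach X, S, W, E, Q, M.
From those, R — 7 in total.
Nothing else is reachable above N; 7 in all.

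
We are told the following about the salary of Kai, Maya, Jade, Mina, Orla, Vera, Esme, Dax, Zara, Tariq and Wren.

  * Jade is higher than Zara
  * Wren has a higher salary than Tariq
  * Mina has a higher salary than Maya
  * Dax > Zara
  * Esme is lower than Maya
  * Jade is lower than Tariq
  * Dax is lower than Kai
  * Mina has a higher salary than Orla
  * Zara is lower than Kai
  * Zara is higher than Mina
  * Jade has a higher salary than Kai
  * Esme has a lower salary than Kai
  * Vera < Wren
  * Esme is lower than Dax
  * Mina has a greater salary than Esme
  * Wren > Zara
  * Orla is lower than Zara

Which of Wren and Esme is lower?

Esme < Maya and Maya < Mina give Esme < Mina.
With Mina < Zara: Esme < Maya < Mina < Zara.
With Zara < Dax: Esme < Maya < Mina < Zara < Dax.
Then Dax < Kai extends the chain to Kai.
Then Kai < Jade extends the chain to Jade.
Then Jade < Tariq extends the chain to Tariq.
With Tariq < Wren: Esme < Maya < Mina < Zara < Dax < Kai < Jade < Tariq < Wren.
So Esme < Wren; Esme is the lower of the two.

Esme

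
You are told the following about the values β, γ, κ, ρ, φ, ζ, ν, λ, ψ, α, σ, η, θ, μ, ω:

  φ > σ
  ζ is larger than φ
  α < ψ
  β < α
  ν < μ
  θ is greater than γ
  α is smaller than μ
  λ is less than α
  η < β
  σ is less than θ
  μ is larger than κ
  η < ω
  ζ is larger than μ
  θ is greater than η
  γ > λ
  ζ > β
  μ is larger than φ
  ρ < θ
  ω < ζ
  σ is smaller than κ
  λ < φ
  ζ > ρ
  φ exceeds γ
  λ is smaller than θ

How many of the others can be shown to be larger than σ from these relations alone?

5

Directly above σ: θ, κ, φ.
One step further: μ, ζ (5 so far).
Nothing else is reachable above σ; 5 in all.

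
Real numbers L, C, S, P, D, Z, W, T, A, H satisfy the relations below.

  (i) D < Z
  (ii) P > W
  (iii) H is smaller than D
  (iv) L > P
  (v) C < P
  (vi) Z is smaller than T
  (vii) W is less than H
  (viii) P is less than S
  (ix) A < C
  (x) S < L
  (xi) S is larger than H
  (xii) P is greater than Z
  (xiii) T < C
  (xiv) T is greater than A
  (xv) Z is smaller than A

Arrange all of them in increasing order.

Nothing is placed below W, so it is least; from there W < H; H < D; D < Z; Z < A; A < T; T < C; C < P; P < S; S < L, each given directly.

W < H < D < Z < A < T < C < P < S < L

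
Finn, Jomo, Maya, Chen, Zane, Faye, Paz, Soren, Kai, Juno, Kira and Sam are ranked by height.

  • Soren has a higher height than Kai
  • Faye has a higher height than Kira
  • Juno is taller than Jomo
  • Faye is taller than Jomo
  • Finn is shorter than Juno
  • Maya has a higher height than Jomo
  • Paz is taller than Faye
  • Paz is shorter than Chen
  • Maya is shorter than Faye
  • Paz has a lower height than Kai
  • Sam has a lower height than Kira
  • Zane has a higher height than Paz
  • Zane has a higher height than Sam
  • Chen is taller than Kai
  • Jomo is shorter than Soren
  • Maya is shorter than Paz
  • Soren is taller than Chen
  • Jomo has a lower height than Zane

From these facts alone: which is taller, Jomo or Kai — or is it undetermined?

Kai

Jomo < Maya < Faye < Paz < Kai, by transitivity through Maya, Faye, Paz.
So Kai is taller.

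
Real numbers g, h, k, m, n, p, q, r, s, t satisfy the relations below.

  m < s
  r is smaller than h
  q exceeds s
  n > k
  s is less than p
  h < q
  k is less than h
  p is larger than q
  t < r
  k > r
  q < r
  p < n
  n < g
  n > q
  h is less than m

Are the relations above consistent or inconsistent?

We have q < r stated directly, yet also r < k < h < m < s < q by chaining the others — so r < q. Contradiction.

inconsistent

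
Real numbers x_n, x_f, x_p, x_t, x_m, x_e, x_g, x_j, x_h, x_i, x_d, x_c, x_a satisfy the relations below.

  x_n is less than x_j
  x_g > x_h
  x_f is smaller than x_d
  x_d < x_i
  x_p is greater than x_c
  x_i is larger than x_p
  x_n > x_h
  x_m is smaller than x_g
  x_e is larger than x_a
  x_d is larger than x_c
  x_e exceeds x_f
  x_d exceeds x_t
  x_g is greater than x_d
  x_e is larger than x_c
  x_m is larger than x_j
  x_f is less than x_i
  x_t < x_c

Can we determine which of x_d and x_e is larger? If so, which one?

undetermined

Following every chain through x_d: above x_d we get x_i, x_g; below x_d we get x_t, x_c, x_f.
x_e is not reached, and no chain runs the other way from x_e to x_d.
So the given relations leave the order of x_d and x_e undetermined.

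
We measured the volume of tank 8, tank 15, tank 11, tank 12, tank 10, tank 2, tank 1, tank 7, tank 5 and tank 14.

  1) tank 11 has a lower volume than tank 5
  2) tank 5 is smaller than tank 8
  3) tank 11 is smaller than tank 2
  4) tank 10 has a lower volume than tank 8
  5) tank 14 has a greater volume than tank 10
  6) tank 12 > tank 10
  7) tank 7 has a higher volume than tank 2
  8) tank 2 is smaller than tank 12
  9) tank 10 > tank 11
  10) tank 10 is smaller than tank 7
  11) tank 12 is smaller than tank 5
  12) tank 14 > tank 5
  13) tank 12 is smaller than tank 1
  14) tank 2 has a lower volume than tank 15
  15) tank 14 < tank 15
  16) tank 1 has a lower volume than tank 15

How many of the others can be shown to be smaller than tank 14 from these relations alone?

From tank 14 the given relations immediately reach tank 10, tank 5.
From those, tank 11, tank 12 — 4 in total.
From those, tank 2 — 5 in total.
No other element is forced below tank 14 by the given relations, so the count is 5.

5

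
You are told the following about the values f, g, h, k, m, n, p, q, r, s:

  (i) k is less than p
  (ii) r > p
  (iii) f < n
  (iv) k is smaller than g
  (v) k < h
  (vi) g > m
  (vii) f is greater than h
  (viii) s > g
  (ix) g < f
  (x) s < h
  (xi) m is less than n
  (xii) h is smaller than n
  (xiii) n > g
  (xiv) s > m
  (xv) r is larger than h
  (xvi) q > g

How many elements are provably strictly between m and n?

The relations place m below n. An element lies strictly between them when it is forced above m and also forced below n.
Above m: {g, s, h, r, q, f}. Below n: {k, g, s, h, f}.
Intersection: {g, s, h, f} — 4.

4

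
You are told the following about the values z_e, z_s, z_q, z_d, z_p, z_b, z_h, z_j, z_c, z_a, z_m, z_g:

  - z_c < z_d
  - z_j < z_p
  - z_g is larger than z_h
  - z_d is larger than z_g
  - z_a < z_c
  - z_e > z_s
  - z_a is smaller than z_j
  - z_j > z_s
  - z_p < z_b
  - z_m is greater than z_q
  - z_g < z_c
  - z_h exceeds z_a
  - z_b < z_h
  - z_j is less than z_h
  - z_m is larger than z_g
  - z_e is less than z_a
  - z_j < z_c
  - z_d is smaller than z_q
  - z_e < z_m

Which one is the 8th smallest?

Piecing the relations together gives one ordering: z_s < z_e < z_a < z_j < z_p < z_b < z_h < z_g < z_c < z_d < z_q < z_m.
Counting 8 from the smallest end gives z_g.

z_g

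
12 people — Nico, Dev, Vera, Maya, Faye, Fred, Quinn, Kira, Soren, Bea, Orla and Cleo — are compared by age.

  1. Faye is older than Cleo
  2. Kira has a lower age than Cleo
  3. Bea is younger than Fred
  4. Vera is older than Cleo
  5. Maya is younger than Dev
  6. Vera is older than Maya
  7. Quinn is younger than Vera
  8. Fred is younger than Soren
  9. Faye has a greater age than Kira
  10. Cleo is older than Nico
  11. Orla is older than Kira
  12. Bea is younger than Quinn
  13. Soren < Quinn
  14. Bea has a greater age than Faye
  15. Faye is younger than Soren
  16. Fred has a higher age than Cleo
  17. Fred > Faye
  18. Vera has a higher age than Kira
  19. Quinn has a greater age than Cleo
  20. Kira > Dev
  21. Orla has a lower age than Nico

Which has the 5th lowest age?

Piecing the relations together gives one ordering: Maya < Dev < Kira < Orla < Nico < Cleo < Faye < Bea < Fred < Soren < Quinn < Vera.
Counting 5 from the smallest end gives Nico.

Nico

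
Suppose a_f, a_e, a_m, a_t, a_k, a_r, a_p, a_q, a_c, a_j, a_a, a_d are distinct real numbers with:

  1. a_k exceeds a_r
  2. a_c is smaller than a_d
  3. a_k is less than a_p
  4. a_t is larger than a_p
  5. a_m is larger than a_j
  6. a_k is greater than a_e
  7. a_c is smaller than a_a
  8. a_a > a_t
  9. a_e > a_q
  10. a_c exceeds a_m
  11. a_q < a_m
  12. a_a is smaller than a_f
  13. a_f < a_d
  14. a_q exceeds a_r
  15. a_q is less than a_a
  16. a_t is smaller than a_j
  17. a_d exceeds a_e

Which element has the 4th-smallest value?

Chaining the given pairs: a_r < a_q < a_e < a_k < a_p < a_t < a_j < a_m < a_c < a_a < a_f < a_d.
Counting 4 from the smallest end gives a_k.

a_k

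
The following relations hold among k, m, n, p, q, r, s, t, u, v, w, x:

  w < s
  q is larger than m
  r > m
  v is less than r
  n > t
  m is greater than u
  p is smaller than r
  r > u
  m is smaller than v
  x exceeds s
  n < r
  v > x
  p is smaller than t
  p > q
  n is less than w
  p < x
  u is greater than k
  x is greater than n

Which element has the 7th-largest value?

t

Piecing the relations together gives one ordering: k < u < m < q < p < t < n < w < s < x < v < r.
The 7th largest is t.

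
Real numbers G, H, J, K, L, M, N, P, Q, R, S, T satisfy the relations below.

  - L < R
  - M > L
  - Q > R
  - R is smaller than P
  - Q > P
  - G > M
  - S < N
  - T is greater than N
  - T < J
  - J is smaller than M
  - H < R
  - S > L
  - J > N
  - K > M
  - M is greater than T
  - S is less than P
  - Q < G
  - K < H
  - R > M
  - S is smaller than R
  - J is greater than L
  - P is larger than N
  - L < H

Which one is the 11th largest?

Chaining the given pairs: L < S < N < T < J < M < K < H < R < P < Q < G.
Counting 11 from the largest end gives S.

S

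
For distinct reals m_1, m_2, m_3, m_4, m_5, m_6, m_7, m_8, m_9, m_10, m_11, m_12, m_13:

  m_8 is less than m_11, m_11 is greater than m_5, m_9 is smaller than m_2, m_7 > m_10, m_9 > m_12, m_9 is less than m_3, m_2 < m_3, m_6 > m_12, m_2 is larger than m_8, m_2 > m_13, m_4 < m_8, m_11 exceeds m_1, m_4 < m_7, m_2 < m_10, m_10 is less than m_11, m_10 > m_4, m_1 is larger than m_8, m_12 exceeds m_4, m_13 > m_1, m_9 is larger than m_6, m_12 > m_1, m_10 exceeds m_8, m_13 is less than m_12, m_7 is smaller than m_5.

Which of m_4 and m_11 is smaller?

Following the relations from m_4: m_4 < m_8 < m_1 < m_13 < m_12 < m_6 < m_9 < m_2 < m_10 < m_7 < m_5 < m_11.
So m_4 < m_11; m_4 is the smaller of the two.

m_4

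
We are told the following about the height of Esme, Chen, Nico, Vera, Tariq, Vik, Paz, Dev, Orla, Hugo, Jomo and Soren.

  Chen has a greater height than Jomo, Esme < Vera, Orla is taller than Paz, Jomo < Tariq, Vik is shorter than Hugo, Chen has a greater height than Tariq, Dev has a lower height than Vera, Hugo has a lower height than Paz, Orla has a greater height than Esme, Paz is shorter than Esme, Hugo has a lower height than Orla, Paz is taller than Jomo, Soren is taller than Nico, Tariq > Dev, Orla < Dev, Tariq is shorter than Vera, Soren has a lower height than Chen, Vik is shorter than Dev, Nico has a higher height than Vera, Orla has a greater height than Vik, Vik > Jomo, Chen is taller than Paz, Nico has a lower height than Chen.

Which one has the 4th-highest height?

Chaining the given pairs: Jomo < Vik < Hugo < Paz < Esme < Orla < Dev < Tariq < Vera < Nico < Soren < Chen.
The 4th largest is Vera.

Vera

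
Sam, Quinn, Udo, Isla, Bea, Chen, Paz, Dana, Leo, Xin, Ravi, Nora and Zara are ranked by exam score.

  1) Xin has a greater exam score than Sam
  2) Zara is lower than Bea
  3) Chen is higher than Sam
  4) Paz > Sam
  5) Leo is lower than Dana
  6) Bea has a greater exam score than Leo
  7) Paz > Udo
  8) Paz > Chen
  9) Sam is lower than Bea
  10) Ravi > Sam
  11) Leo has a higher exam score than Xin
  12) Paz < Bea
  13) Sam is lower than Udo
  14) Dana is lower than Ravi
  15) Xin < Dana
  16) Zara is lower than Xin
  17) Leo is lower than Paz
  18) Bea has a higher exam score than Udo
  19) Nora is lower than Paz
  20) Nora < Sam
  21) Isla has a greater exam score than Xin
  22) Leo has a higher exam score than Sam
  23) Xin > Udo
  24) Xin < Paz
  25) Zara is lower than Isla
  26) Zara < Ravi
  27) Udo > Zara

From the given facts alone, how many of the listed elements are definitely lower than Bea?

8

From Bea the given relations immediately reach Sam, Zara, Udo, Leo, Paz.
From those, Nora, Xin, Chen — 8 in total.
No other element is forced below Bea by the given relations, so the count is 8.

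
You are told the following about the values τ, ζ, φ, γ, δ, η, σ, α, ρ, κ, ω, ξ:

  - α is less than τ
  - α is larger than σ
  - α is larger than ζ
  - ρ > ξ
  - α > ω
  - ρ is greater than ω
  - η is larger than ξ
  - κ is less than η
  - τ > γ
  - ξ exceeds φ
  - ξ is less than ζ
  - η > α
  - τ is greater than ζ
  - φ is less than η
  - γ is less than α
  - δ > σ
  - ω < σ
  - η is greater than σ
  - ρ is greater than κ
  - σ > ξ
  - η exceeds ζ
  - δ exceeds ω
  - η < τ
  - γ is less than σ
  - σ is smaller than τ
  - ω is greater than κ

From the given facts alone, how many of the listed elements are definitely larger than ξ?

The elements the relations force above ξ are ζ, ρ, σ, α, η, δ, τ — no chain reaches any other.
That is 7.

7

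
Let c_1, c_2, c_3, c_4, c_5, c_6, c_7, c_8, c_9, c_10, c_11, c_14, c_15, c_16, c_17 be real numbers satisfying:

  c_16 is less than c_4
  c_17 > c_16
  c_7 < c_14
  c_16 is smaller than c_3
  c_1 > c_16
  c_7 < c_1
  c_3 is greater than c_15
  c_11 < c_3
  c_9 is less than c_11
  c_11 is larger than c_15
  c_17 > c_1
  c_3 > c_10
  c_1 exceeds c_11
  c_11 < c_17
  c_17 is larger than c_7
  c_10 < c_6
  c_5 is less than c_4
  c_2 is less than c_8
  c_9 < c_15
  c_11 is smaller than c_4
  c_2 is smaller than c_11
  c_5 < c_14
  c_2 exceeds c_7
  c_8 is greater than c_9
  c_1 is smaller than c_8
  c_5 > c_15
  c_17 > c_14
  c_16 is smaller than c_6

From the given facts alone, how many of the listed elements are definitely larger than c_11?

Directly above c_11: c_1, c_4, c_3, c_17.
One step further: c_8 (5 so far).
Nothing else is reachable above c_11; 5 in all.

5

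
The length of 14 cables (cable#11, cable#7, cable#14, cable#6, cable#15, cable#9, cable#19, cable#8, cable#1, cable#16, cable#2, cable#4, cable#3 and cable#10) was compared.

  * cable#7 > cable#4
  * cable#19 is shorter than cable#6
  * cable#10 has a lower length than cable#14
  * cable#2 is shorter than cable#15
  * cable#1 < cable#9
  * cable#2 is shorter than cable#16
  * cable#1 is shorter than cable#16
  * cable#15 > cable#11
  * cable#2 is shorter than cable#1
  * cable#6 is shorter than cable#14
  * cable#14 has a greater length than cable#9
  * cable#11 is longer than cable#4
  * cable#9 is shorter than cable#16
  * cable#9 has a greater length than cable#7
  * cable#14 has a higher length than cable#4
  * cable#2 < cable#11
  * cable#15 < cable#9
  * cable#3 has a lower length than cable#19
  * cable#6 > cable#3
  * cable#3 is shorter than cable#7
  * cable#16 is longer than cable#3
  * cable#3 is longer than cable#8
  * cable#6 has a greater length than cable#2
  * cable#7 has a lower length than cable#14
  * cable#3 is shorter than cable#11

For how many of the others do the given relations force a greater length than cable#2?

From cable#2 the given relations immediately reach cable#1, cable#11, cable#15, cable#6, cable#16.
From those, cable#9, cable#14 — 7 in total.
Nothing else is reachable above cable#2; 7 in all.

7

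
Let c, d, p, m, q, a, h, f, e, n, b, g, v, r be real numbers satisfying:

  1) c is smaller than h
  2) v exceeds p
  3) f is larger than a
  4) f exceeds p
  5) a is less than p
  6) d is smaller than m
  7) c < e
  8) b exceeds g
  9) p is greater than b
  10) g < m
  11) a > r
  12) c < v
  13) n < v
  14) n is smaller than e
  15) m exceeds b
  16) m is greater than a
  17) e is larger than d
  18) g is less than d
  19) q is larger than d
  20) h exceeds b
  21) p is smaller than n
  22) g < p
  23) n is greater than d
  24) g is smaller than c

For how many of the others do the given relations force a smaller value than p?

4

The elements the relations force below p are r, g, a, b — no chain reaches any other.
That is 4.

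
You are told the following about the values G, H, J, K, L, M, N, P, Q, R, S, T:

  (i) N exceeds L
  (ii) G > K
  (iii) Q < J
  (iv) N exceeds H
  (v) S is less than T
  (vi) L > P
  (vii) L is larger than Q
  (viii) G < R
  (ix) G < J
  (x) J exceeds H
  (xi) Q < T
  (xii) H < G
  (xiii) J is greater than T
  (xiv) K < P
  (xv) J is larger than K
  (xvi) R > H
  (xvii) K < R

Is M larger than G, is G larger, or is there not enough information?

undetermined

Following every chain through G: above G we get J, R; below G we get K, H.
M is not reached, and no chain runs the other way from M to G.
So the given relations leave the order of G and M undetermined.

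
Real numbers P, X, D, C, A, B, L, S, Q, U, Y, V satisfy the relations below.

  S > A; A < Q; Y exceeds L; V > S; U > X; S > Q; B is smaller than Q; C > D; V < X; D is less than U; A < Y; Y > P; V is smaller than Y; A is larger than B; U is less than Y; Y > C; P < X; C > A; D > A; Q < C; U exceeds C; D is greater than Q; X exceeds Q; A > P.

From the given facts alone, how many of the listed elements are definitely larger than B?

The elements the relations force above B are A, Q, D, S, V, X, C, U, Y — no chain reaches any other.
That is 9.

9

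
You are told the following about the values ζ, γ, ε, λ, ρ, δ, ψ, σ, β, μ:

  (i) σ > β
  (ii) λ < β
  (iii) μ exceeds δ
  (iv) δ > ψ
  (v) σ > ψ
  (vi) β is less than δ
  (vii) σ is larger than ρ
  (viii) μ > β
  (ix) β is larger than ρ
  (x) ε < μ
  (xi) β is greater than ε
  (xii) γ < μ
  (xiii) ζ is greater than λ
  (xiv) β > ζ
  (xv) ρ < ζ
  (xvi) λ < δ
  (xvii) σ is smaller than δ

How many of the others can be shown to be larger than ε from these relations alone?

4

Directly above ε: β, μ.
One step further: σ, δ (4 so far).
Nothing else is reachable above ε; 4 in all.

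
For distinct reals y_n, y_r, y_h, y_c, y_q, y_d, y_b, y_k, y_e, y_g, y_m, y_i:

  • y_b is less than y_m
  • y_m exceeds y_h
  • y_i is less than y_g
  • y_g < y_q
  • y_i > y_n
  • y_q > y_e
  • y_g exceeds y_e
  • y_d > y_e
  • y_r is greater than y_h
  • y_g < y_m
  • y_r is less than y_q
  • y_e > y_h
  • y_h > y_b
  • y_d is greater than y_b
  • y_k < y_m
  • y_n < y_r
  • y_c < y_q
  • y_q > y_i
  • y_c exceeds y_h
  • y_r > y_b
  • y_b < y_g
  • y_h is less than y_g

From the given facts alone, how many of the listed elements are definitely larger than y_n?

The elements the relations force above y_n are y_i, y_g, y_r, y_m, y_q — no chain reaches any other.
That is 5.

5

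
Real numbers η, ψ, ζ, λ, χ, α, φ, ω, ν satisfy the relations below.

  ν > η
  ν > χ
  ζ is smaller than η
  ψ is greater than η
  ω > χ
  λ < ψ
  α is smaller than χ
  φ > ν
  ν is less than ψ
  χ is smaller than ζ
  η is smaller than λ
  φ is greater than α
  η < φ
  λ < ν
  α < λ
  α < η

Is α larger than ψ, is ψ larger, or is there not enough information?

α < χ and χ < ζ give α < ζ.
Then ζ < η extends the chain to η.
With η < λ: α < χ < ζ < η < λ.
Then λ < ν extends the chain to ν.
Then ν < ψ extends the chain to ψ.
So ψ is larger.

ψ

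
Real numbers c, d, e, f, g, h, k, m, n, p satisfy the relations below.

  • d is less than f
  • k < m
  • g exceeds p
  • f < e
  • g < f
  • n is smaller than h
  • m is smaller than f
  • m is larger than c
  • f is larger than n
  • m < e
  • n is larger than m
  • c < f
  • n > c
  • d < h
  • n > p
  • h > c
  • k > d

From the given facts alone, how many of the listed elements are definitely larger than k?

5

From k the given relations immediately reach m.
From those, n, f, e — 4 in total.
From those, h — 5 in total.
Nothing else is reachable above k; 5 in all.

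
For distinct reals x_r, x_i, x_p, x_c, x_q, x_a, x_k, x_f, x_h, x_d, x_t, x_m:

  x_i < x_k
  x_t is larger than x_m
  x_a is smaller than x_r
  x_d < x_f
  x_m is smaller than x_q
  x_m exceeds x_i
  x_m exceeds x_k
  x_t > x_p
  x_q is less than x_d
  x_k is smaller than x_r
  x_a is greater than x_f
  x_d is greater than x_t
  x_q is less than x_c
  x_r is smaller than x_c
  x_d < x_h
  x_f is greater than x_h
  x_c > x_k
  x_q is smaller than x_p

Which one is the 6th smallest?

x_t

Chaining the given pairs: x_i < x_k < x_m < x_q < x_p < x_t < x_d < x_h < x_f < x_a < x_r < x_c.
The 6th smallest is x_t.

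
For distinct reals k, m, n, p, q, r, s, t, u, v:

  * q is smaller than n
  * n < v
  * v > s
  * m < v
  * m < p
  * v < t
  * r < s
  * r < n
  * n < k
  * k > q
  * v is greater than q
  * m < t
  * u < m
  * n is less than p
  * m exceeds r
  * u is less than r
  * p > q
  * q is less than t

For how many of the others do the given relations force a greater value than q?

The elements the relations force above q are n, v, t, k, p — no chain reaches any other.
That is 5.

5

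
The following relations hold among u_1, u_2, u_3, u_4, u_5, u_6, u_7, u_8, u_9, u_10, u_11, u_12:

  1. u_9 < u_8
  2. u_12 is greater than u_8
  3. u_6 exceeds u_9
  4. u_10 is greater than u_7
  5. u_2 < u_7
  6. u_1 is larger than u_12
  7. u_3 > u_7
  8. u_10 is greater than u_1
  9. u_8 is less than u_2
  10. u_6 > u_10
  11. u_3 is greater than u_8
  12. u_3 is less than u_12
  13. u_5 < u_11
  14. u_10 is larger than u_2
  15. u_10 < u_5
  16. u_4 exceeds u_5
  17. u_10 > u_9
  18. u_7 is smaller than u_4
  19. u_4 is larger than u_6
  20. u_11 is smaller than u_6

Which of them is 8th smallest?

u_10

Piecing the relations together gives one ordering: u_9 < u_8 < u_2 < u_7 < u_3 < u_12 < u_1 < u_10 < u_5 < u_11 < u_6 < u_4.
Counting 8 from the smallest end gives u_10.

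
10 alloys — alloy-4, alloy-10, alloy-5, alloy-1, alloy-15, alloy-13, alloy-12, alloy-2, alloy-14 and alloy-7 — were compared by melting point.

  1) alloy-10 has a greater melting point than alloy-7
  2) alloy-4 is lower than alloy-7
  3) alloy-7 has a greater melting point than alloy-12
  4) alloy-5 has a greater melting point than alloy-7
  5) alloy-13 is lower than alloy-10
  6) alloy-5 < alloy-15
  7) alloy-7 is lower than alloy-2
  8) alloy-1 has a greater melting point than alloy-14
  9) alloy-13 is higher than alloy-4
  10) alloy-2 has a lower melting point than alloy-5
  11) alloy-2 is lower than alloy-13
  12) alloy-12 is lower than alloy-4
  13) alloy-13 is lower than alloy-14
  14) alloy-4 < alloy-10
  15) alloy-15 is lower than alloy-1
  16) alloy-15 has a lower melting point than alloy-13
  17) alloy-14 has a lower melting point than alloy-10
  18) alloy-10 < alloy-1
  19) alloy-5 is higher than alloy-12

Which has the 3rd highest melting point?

alloy-14

Chaining the given pairs: alloy-12 < alloy-4 < alloy-7 < alloy-2 < alloy-5 < alloy-15 < alloy-13 < alloy-14 < alloy-10 < alloy-1.
Counting 3 from the largest end gives alloy-14.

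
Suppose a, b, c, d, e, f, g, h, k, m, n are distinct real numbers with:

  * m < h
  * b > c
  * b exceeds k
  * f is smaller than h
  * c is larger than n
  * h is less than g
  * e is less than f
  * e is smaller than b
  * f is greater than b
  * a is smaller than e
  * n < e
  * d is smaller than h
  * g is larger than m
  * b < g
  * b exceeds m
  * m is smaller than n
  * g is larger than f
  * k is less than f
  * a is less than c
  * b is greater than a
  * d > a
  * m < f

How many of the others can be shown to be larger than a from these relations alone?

7

Directly above a: e, c, d, b.
One step further: f, h, g (7 so far).
Nothing else is reachable above a; 7 in all.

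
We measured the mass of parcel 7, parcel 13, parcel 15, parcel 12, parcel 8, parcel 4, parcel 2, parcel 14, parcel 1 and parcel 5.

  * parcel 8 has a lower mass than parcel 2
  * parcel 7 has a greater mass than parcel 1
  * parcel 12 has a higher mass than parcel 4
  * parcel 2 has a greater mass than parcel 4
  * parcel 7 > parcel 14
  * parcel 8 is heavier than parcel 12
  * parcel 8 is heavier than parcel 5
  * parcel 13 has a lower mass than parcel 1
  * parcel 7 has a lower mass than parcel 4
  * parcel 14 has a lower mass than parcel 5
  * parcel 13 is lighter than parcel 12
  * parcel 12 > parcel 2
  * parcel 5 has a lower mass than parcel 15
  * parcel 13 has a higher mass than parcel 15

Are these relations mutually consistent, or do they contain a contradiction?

We have parcel 2 < parcel 12 stated directly, yet also parcel 12 < parcel 8 < parcel 2 by chaining the others — so parcel 12 < parcel 2. Contradiction.

inconsistent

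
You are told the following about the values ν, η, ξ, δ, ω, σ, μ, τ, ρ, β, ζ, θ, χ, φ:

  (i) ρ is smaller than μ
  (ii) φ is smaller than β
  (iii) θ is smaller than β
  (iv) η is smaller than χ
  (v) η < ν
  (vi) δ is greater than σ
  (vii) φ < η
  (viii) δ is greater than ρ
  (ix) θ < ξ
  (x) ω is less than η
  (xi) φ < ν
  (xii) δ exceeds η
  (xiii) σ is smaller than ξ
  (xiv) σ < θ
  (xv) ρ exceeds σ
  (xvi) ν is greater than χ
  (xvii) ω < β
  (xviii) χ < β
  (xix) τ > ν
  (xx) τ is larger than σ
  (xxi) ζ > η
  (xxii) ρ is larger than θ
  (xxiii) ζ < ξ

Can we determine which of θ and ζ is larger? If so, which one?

undetermined

Following every chain through θ: above θ we get ρ, μ, β, δ, ξ; below θ we get σ.
ζ is not reached, and no chain runs the other way from ζ to θ.
So the given relations leave the order of θ and ζ undetermined.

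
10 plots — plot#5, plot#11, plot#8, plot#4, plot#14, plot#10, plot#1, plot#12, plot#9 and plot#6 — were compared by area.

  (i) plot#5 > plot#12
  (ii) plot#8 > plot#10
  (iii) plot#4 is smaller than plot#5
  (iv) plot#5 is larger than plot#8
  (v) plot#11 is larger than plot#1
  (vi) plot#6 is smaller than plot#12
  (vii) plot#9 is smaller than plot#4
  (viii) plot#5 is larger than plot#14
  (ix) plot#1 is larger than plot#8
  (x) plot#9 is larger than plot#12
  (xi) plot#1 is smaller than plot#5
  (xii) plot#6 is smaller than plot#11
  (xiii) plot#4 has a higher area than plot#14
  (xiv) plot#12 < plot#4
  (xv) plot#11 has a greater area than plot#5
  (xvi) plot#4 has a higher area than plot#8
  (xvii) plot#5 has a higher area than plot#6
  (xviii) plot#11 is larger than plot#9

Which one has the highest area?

plot#11

Chaining downward from plot#11: directly below it, plot#6, plot#1, plot#9, plot#5; then plot#14, plot#8, plot#12, plot#4; then plot#10.
That covers every other element, and nothing is given above plot#11, so plot#11 is the highest area.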